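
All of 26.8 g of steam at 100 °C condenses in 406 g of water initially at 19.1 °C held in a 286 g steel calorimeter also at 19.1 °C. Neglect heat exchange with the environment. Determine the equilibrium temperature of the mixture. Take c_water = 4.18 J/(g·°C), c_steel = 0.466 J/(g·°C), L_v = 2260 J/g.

Conservation of energy gives ΣQ = 0:
condense steam: −26.8·2260 = −60568
  condensed water 100 °C→T: 112.02(T − 100)
  original water: 1697.1(T − 19.1)
  steel cup: 286·0.466·(T − 19.1) = 133.28(T − 19.1)
1942.4 T = 60568 + 11202 + 34960 = 106730
T ≈ 54.95 °C (< 100 °C, so full condensation is consistent).

T_f ≈ 54.9 °C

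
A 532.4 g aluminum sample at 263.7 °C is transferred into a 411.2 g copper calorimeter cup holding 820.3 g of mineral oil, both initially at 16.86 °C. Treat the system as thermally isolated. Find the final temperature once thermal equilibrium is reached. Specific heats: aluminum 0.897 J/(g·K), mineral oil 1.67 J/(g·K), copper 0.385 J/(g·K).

T_f ≈ 75.6 °C

T_f is the heat-capacity-weighted average of the initial temperatures:
T_f = (477.56×263.7 + 1369.9×16.86 + 158.31×16.86) / (477.56 + 1369.9 + 158.31)
    = 151699 / 2005.8 ≈ 75.63 °C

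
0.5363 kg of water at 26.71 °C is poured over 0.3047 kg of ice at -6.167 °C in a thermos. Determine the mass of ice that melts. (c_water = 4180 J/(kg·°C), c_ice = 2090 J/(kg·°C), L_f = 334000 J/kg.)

Cooling the water to 0 °C releases 0.5363×4180×26.71 = 59877 J.
Of that, 0.3047×2090×6.167 = 3927.3 J goes to bring the ice to 0 °C, leaving 55949 J.
Melting all 0.3047 kg of ice would need 0.3047×334000 = 101770 J.
Since 55949 < 101770 J, not all the ice melts; equilibrium is at 0 °C.
Mass melted = 55949/334000 ≈ 0.1675 kg.

m_melted ≈ 0.168 kg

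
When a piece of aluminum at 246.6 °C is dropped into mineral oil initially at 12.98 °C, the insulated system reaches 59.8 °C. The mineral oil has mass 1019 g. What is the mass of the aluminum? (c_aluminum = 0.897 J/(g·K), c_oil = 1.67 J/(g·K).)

|Q_aluminum| = |Q_oil|:
m·0.897·(246.6 − 59.8) = 1019·1.67·(59.8 − 12.98)
167.56 m = 79675  ⇒  m ≈ 475.5 g

m ≈ 476 g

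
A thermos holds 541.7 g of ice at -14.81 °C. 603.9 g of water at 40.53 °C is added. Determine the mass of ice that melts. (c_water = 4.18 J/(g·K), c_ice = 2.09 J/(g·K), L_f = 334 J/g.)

Heat available from the water dropping to 0 °C: 603.9×4.18×40.53 = 102310 J.
Warming the ice to 0 °C takes 541.7×2.09×14.81 = 16767 J, leaving 85543 J for melting.
To melt every bit of ice: 541.7×334 = 180928 J.
85543 J < 180928 J, so only part of the ice melts and the system sits at 0 °C.
m_melt = 85543 / L_f = 256.1 g.

m_melted ≈ 256 g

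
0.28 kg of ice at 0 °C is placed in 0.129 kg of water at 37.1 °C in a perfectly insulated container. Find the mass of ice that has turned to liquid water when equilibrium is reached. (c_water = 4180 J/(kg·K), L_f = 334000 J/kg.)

m_melted ≈ 0.0599 kg

Water can give up m c ΔT = 0.129×4180×37.1 = 20005 J before reaching 0 °C.
Fully melting the ice requires m_ice L_f = 0.28×334000 = 93520 J.
20005 J < 93520 J, so only part of the ice melts and the system sits at 0 °C.
m_melted×334000 = 20005  ⇒  m_melted ≈ 0.0599 kg.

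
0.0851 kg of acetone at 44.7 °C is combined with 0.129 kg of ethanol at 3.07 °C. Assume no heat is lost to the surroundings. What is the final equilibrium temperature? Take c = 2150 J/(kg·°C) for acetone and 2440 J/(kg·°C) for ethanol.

Heat gained plus heat lost sum to zero:
0.0851×2150×(T − 44.7) + 0.129×2440×(T − 3.07) = 0
182.97(T − 44.7) + 314.76(T − 3.07) = 0
(182.97 + 314.76) T = 182.97×44.7 + 314.76×3.07
T = 9144.8/497.73 ≈ 18.37 °C

T_f ≈ 18.4 °C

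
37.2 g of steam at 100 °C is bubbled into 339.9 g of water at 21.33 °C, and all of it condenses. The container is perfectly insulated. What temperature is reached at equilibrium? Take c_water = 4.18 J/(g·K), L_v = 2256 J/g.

T_f ≈ 82.3 °C

Taking heat into each body as positive, Σ m c ΔT = 0:
steam→water at 100 °C releases m L_v = 37.2·2256 = 83923; condensate cools 100→T: 37.2·4.18·(T − 100) = 155.5(T − 100); water warms: 339.9·4.18·(T − 21.33) = 1420.8(T − 21.33)
1576.3 T = 83923 + 15550 + 30305 = 129778
T ≈ 82.33 °C, under the boiling point, so the assumption holds.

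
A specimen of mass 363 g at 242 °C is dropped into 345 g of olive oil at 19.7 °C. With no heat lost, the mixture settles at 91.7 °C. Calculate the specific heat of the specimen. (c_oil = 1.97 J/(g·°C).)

Let T be the final temperature. ΣQ_i = 0:
363×c×(91.7 − 242) + 345×1.97×(91.7 − 19.7) = 0
-54559 c = -48935
c = -48935/-54559 ≈ 0.8969 J/(g·°C)

c ≈ 0.897 J/(g·°C)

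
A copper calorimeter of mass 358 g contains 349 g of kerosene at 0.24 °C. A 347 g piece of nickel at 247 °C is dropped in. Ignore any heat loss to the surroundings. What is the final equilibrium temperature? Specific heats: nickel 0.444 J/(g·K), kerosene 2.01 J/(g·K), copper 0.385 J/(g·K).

T_f ≈ 38.5 °C

Energy conservation, ΣQ = 0:
347*0.444*(T − 247) + 349*2.01*(T − 0.24) + 358*0.385*(T − 0.24) = 0
154.07(T − 247) + 701.49(T − 0.24) + 137.83(T − 0.24) = 0
(154.07 + 701.49 + 137.83) T = 154.07*247 + 701.49*0.24 + 137.83*0.24
T = 38256 / 993.39 = 38.5 °C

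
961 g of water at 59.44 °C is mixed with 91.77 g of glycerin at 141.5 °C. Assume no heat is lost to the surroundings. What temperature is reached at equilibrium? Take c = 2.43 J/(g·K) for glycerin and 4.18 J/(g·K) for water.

T_f ≈ 63.8 °C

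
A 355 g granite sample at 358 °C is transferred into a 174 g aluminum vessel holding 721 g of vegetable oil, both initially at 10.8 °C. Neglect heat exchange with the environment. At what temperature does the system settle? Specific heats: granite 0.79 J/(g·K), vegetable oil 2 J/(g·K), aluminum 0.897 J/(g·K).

T_f ≈ 62.6 °C

Energy conservation, ΣQ = 0:
355·0.79·(T − 358) + 721·2·(T − 10.8) + 174·0.897·(T − 10.8) = 0
280.45(T − 358) + 1442(T − 10.8) + 156.08(T − 10.8) = 0
(280.45 + 1442 + 156.08) T = 280.45·358 + 1442·10.8 + 156.08·10.8
T = 117660/1878.5 ≈ 62.63 °C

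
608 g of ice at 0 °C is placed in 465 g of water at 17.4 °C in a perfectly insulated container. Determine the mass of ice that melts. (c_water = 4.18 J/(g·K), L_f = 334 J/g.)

Water can give up m c ΔT = 465×4.18×17.4 = 33820 J before reaching 0 °C.
Melting all 608 g of ice would need 608×334 = 203072 J.
33820 J < 203072 J, so only part of the ice melts and the system sits at 0 °C.
Mass melted = 33820/334 ≈ 101.3 g.

m_melted ≈ 101 g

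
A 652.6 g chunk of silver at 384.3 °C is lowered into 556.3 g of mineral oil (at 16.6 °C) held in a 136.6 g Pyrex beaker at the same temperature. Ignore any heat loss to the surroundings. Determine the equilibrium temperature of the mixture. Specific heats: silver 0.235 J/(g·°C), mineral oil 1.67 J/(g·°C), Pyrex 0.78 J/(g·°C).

T_f ≈ 64.0 °C

Conservation of energy gives ΣQ = 0:
652.6·0.235·(T − 384.3) + 556.3·1.67·(T − 16.6) + 136.6·0.78·(T − 16.6) = 0
153.36(T − 384.3) + 929.02(T − 16.6) + 106.55(T − 16.6) = 0
1188.9 T = 76127
T = 76127 / 1188.9 = 64 °C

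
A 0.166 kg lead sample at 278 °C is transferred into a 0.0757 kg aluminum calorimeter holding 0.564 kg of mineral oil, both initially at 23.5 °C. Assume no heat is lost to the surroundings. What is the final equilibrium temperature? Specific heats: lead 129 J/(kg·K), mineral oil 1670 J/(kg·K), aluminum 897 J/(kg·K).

Taking heat into each body as positive, Σ m c ΔT = 0:
0.166×129×(T − 278) + 0.564×1670×(T − 23.5) + 0.0757×897×(T − 23.5) = 0
21.41(T − 278) + 941.88(T − 23.5) + 67.9(T − 23.5) = 0
(21.41 + 941.88 + 67.9) T = 21.41×278 + 941.88×23.5 + 67.9×23.5
T = 29683/1031.2 ≈ 28.78 °C

T_f ≈ 28.8 °C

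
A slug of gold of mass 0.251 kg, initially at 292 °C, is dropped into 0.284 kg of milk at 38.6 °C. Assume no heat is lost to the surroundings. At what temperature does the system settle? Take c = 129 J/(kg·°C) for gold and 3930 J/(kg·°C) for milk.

Conservation of energy gives ΣQ = 0:
0.251·129·(T − 292) + 0.284·3930·(T − 38.6) = 0
(32.38 + 1116.1) T = 32.38·292 + 1116.1·38.6
T = 52537 / 1148.5 = 45.7 °C

T_f ≈ 45.7 °C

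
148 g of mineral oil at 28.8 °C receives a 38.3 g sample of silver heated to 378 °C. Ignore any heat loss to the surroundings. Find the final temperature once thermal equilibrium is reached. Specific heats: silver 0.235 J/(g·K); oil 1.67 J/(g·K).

T_f ≈ 41.1 °C

Energy conservation, ΣQ = 0:
38.3·0.235·(T − 378) + 148·1.67·(T − 28.8) = 0
9(T − 378) + 247.16(T − 28.8) = 0
(9 + 247.16) T = 9·378 + 247.16·28.8
T = 10520 / 256.16 = 41.1 °C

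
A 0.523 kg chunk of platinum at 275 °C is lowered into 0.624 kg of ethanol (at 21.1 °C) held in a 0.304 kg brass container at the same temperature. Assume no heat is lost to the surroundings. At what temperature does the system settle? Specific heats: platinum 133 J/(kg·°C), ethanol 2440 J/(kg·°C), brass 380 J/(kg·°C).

T_f ≈ 31.4 °C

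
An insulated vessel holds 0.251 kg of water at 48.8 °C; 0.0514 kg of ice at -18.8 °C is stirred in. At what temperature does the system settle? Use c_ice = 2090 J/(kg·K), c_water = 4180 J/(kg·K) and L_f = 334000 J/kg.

T_f ≈ 25.3 °C

Conservation of energy gives ΣQ = 0:
warm ice to 0 °C: 0.0514×2090×(0 − (-18.8)) = 2019.6
  latent heat to melt: 0.0514×334000 = 17168
  meltwater 0→T: 0.0514×4180×T = 214.85 T
  water: 1049.2(T − 48.8)
1264 T = 51200 − 19187 = 32013
T ≈ 25.33 °C — above 0 °C, consistent with complete melting.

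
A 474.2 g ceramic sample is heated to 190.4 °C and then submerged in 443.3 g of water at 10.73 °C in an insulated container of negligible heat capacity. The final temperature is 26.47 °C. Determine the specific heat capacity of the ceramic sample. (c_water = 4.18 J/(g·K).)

Taking heat into each body as positive, Σ m c ΔT = 0:
474.2×c×(26.47 − 190.4) + 443.3×4.18×(26.47 − 10.73) = 0
-77736 c = -29166
c = -29166/-77736 ≈ 0.3752 J/(g·K)

c ≈ 0.375 J/(g·K)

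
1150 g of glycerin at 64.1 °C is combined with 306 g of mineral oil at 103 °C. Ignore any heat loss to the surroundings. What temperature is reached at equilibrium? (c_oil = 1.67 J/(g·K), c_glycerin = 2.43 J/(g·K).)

T_f ≈ 70.1 °C

|Q_oil| = |Q_glycerin|:
306·1.67·(103 − T) = 1150·2.43·(T − 64.1)
511.02(103 − T) = 2794.5(T − 64.1)
3305.5 T = 231763  ⇒  T ≈ 70.11 °C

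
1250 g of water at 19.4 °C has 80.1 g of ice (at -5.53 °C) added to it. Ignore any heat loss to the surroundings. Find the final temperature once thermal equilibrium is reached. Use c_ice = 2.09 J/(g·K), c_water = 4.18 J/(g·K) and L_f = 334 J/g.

T_f ≈ 13.3 °C

Sum of m c ΔT and latent-heat terms is zero:
ice -5.53→0 °C: 80.1×2.09×5.53 = 925.77; fusion: m_ice L_f = 80.1×334 = 26753; meltwater 0→T: 80.1×4.18×T = 334.82 T; water: 5225(T − 19.4)
5559.8 T = 101365 − 27679 = 73686
T ≈ 13.25 °C. Since T > 0 °C, the all-ice-melts assumption holds.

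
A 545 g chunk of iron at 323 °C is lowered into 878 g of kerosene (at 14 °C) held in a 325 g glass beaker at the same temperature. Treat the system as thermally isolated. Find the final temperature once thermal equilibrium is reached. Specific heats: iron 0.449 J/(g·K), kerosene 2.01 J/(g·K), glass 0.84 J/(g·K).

T_f is the heat-capacity-weighted average of the initial temperatures:
T_f = (244.71·323 + 1764.8·14 + 273·14) / (244.71 + 1764.8 + 273)
    = 107569 / 2282.5 ≈ 47.13 °C

T_f ≈ 47.1 °C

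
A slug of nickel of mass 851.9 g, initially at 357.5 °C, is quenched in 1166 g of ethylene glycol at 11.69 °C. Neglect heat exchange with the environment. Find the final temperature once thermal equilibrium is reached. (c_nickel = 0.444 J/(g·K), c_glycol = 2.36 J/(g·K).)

T_f ≈ 53.5 °C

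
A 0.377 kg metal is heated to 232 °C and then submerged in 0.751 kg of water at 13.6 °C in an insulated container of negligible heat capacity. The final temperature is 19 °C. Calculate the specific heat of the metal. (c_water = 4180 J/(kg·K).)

Setting the total heat transfer to zero:
0.377·c·(19 − 232) + 0.751·4180·(19 − 13.6) = 0
-80.3 c = -16952
c = -16952/-80.3 ≈ 211.1 J/(kg·K)

c ≈ 211 J/(kg·K)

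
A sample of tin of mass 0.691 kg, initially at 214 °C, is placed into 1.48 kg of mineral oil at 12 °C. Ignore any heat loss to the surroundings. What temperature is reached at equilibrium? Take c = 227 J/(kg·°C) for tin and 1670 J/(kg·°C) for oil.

Heat lost by the tin equals heat gained by the oil:
0.691*227*(214 − T) = 1.48*1670*(T − 12)
156.86(214 − T) = 2471.6(T − 12)
2628.5 T = 63227  ⇒  T ≈ 24.05 °C

T_f ≈ 24.1 °C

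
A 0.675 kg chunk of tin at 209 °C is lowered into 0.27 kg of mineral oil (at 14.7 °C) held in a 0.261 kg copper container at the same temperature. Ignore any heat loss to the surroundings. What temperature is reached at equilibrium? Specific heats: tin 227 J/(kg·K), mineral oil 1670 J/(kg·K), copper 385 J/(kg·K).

T_f ≈ 57.0 °C

Conservation of energy gives ΣQ = 0:
0.675*227*(T − 209) + 0.27*1670*(T − 14.7) + 0.261*385*(T − 14.7) = 0
704.61 T = 40129
T ≈ 56.95 °C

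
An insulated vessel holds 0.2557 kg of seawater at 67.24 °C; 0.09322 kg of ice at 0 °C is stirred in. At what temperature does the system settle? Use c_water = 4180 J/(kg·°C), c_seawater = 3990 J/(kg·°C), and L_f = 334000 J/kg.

Taking heat into each body as positive, Σ m c ΔT = 0:
fusion: m_ice L_f = 0.09322×334000 = 31135
  warm the meltwater: 389.66 T
  seawater cools: 0.2557×3990×(T − 67.24) = 1020.2(T − 67.24)
1409.9 T = 68601 − 31135 = 37466
T ≈ 26.57 °C. Since T > 0 °C, the all-ice-melts assumption holds.

T_f ≈ 26.6 °C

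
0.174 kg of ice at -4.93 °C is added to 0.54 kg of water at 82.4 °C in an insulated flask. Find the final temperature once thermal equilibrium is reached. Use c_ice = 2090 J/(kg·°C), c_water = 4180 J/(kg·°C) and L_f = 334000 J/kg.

Energy conservation, ΣQ = 0:
ice -4.93→0 °C: 0.174·2090·4.93 = 1792.8
  fusion: m_ice L_f = 0.174·334000 = 58116
  warm the meltwater: 727.32 T
  water cools: 0.54·4180·(T − 82.4) = 2257.2(T − 82.4)
2984.5 T = 185993 − 59909 = 126084
T ≈ 42.25 °C — above 0 °C, consistent with complete melting.

T_f ≈ 42.2 °C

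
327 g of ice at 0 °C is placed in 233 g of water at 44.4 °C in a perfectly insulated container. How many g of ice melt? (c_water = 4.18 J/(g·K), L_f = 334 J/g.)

Heat available from the water dropping to 0 °C: 233·4.18·44.4 = 43243 J.
Fully melting the ice requires m_ice L_f = 327·334 = 109218 J.
43243 J < 109218 J, so only part of the ice melts and the system sits at 0 °C.
m_melted·334 = 43243  ⇒  m_melted ≈ 129.5 g.

m_melted ≈ 129 g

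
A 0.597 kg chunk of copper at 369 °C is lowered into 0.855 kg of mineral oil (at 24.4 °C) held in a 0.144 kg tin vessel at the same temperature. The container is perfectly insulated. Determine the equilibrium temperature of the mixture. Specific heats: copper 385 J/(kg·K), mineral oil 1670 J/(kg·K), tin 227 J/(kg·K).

T_f ≈ 71.3 °C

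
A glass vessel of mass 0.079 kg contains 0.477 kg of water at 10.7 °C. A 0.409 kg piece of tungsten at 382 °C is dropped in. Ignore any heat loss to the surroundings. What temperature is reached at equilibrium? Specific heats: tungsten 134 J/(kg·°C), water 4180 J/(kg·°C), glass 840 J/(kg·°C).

T_f ≈ 20.3 °C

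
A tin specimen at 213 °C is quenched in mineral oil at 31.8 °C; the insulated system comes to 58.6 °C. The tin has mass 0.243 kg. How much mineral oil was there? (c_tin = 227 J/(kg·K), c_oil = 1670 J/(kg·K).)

m ≈ 0.19 kg

Conservation of energy gives ΣQ = 0:
0.243×227×(58.6 − 213) + m×1670×(58.6 − 31.8) = 0
44756 m = 8516.9
m = 8516.9/44756 ≈ 0.1903 kg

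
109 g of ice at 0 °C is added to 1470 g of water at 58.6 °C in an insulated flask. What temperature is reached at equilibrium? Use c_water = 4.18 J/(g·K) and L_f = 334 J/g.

T_f ≈ 49.0 °C

Heat gained plus heat lost sum to zero:
latent heat to melt: 109×334 = 36406
  meltwater 0→T: 109×4.18×T = 455.62 T
  water cools: 1470×4.18×(T − 58.6) = 6144.6(T − 58.6)
6600.2 T = 360074 − 36406 = 323668
T ≈ 49.04 °C — above 0 °C, consistent with complete melting.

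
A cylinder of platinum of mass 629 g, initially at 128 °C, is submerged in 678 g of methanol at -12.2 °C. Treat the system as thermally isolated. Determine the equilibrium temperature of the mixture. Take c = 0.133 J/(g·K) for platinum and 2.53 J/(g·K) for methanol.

Setting the total heat transfer to zero:
629×0.133×(T − 128) + 678×2.53×(T − (-12.2)) = 0
83.66(T − 128) + 1715.3(T − (-12.2)) = 0
1799 T = -10219
T = -10219 / 1799 = -5.68 °C

T_f ≈ -5.7 °C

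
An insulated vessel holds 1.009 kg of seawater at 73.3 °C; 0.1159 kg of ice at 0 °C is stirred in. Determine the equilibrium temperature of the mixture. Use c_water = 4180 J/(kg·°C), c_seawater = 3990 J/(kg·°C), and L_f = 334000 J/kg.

Setting the total heat transfer to zero:
melt ice: 0.1159·334000 = 38711
  warm the meltwater: 484.46 T
  seawater: 4025.9(T − 73.3)
4510.4 T = 295099 − 38711 = 256389
T ≈ 56.84 °C — above 0 °C, consistent with complete melting.

T_f ≈ 56.8 °C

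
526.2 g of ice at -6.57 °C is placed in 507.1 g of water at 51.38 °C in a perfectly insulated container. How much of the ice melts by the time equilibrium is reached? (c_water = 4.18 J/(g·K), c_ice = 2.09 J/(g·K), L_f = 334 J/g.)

m_melted ≈ 304 g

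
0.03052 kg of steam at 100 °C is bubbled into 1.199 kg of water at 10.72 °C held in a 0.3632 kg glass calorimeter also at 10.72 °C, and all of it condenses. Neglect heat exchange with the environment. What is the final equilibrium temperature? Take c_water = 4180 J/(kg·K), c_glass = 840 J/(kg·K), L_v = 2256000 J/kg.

Let T be the final temperature. ΣQ_i = 0:
steam→water at 100 °C releases m L_v = 0.03052×2256000 = 68853; condensate cools 100→T: 0.03052×4180×(T − 100) = 127.57(T − 100); water warms: 1.199×4180×(T − 10.72) = 5011.8(T − 10.72); cup: 305.09(T − 10.72)
5444.5 T = 68853 + 12757 + 56997 = 138608
T ≈ 25.46 °C, under the boiling point, so the assumption holds.

T_f ≈ 25.5 °C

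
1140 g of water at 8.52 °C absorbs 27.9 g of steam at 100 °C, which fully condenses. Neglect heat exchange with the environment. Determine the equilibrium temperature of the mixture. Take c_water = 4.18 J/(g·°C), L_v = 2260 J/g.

T_f ≈ 23.6 °C

Taking heat into each body as positive, Σ m c ΔT = 0:
steam→water at 100 °C releases m L_v = 27.9·2260 = 63054; condensate cools 100→T: 27.9·4.18·(T − 100) = 116.62(T − 100); original water: 4765.2(T − 8.52)
4881.8 T = 63054 + 11662 + 40600 = 115316
T ≈ 23.62 °C (< 100 °C, so full condensation is consistent).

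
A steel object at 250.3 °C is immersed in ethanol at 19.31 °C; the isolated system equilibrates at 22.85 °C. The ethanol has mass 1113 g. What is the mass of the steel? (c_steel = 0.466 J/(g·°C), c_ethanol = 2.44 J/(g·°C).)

m ≈ 90.7 g

Setting the total heat transfer to zero:
m×0.466×(22.85 − 250.3) + 1113×2.44×(22.85 − 19.31) = 0
-105.99 m = -9613.6
m = -9613.6/-105.99 ≈ 90.7 g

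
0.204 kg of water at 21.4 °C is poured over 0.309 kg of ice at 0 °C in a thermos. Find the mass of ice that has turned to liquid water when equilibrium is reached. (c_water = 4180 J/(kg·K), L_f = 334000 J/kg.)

m_melted ≈ 0.0546 kg

Water can give up m c ΔT = 0.204·4180·21.4 = 18248 J before reaching 0 °C.
Melting all 0.309 kg of ice would need 0.309·334000 = 103206 J.
That's not enough to melt it all — equilibrium is at 0 °C with ice remaining.
m_melted·334000 = 18248  ⇒  m_melted ≈ 0.05464 kg.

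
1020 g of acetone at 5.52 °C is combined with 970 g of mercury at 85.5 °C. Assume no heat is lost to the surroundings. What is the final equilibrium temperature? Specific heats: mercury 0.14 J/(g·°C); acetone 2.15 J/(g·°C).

T_f ≈ 10.2 °C

With ΣQ=0 the equilibrium temperature is the m·c-weighted mean:
T_f = (135.8·85.5 + 2193·5.52) / (135.8 + 2193)
    = 23716 / 2328.8 ≈ 10.18 °C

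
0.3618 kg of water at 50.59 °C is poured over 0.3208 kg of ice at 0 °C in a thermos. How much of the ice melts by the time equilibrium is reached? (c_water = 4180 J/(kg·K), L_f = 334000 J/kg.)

m_melted ≈ 0.229 kg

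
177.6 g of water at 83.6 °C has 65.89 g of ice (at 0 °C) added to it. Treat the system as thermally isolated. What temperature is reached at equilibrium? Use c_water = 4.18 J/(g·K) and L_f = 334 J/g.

T_f ≈ 39.4 °C

Heat gained plus heat lost sum to zero:
latent heat to melt: 65.89·334 = 22007; warm the meltwater: 275.42 T; water cools: 177.6·4.18·(T − 83.6) = 742.37(T − 83.6)
1017.8 T = 62062 − 22007 = 40055
T ≈ 39.35 °C — above 0 °C, consistent with complete melting.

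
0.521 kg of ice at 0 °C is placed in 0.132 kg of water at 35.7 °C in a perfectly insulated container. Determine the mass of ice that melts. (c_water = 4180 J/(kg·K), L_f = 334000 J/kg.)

m_melted ≈ 0.059 kg

Water can give up m c ΔT = 0.132·4180·35.7 = 19698 J before reaching 0 °C.
To melt every bit of ice: 0.521·334000 = 174014 J.
19698 J < 174014 J, so only part of the ice melts and the system sits at 0 °C.
m_melted·334000 = 19698  ⇒  m_melted ≈ 0.05898 kg.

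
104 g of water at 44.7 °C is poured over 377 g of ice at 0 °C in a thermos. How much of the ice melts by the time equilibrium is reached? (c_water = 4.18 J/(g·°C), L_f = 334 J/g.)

m_melted ≈ 58.2 g

Cooling the water to 0 °C releases 104·4.18·44.7 = 19432 J.
To melt every bit of ice: 377·334 = 125918 J.
Since 19432 < 125918 J, not all the ice melts; equilibrium is at 0 °C.
m_melt = 19432 / L_f = 58.18 g.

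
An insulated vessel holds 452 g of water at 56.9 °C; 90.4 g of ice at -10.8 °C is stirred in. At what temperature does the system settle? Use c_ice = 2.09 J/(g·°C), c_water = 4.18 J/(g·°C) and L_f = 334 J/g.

Net heat exchanged in the isolated system is zero:
ice -10.8→0 °C: 90.4×2.09×10.8 = 2040.5; fusion: m_ice L_f = 90.4×334 = 30194; warm the meltwater: 377.87 T; water cools: 452×4.18×(T − 56.9) = 1889.4(T − 56.9)
2267.2 T = 107505 − 32234 = 75270
T ≈ 33.20 °C. Since T > 0 °C, the all-ice-melts assumption holds.

T_f ≈ 33.2 °C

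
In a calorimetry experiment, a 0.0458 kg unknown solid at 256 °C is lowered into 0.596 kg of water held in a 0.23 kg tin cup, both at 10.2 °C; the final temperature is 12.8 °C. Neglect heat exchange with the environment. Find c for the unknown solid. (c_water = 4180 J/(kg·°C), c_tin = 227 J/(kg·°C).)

Setting the total heat transfer to zero:
0.0458·c·(12.8 − 256) + 0.596·4180·(12.8 − 10.2) + 0.23·227·(12.8 − 10.2) = 0
-11.14 c = -6613.1
c = -6613.1/-11.14 ≈ 593.7 J/(kg·°C)

c ≈ 594 J/(kg·°C)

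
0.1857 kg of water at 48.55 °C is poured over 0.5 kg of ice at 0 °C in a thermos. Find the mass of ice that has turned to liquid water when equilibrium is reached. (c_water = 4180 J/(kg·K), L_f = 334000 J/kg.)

m_melted ≈ 0.113 kg

Heat available from the water dropping to 0 °C: 0.1857×4180×48.55 = 37686 J.
To melt every bit of ice: 0.5×334000 = 167000 J.
37686 J < 167000 J, so only part of the ice melts and the system sits at 0 °C.
m_melt = 37686 / L_f = 0.1128 kg.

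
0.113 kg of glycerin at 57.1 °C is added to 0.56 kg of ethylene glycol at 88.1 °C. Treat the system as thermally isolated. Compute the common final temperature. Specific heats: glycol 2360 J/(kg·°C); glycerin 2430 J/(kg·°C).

T_f ≈ 82.8 °C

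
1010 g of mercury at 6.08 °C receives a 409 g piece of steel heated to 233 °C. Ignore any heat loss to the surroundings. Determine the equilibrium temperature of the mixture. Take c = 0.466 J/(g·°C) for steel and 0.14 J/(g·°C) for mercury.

T_f ≈ 136.4 °C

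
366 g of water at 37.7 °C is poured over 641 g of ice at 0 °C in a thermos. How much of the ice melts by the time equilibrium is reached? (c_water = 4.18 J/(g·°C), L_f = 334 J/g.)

Cooling the water to 0 °C releases 366×4.18×37.7 = 57676 J.
Melting all 641 g of ice would need 641×334 = 214094 J.
57676 J < 214094 J, so only part of the ice melts and the system sits at 0 °C.
m_melt = 57676 / L_f = 172.7 g.

m_melted ≈ 173 g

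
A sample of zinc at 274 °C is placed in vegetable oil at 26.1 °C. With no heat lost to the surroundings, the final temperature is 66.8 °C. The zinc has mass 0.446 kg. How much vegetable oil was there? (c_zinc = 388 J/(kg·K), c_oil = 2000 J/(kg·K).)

Heat lost by the zinc = heat gained by the oil:
0.446×388×(274 − 66.8) = m×2000×(66.8 − 26.1)
81400 m = 35856  ⇒  m ≈ 0.4405 kg

m ≈ 0.44 kg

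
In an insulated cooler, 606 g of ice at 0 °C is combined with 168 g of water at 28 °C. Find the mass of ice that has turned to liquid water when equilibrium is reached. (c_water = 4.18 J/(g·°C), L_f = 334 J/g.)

Water can give up m c ΔT = 168·4.18·28 = 19663 J before reaching 0 °C.
To melt every bit of ice: 606·334 = 202404 J.
Since 19663 < 202404 J, not all the ice melts; equilibrium is at 0 °C.
m_melt = 19663 / L_f = 58.87 g.

m_melted ≈ 58.9 g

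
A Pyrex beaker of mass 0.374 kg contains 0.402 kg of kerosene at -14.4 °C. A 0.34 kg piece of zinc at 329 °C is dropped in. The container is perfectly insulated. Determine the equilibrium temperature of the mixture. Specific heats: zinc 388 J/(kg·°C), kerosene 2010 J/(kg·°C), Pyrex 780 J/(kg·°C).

T_f ≈ 22.4 °C

T_f is the heat-capacity-weighted average of the initial temperatures:
T_f = (131.92*329 + 808.02*(-14.4) + 291.72*(-14.4)) / (131.92 + 808.02 + 291.72)
    = 27565 / 1231.7 ≈ 22.38 °C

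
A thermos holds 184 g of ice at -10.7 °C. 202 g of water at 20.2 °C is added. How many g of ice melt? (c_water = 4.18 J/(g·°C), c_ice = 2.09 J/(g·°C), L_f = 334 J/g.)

Heat available from the water dropping to 0 °C: 202×4.18×20.2 = 17056 J.
Warming the ice to 0 °C takes 184×2.09×10.7 = 4114.8 J, leaving 12941 J for melting.
Melting all 184 g of ice would need 184×334 = 61456 J.
12941 J < 61456 J, so only part of the ice melts and the system sits at 0 °C.
m_melt = 12941 / L_f = 38.75 g.

m_melted ≈ 38.7 g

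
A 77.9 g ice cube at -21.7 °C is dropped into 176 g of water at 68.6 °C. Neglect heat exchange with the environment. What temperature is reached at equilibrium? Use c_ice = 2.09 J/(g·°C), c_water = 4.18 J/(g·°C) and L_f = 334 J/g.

T_f ≈ 19.7 °C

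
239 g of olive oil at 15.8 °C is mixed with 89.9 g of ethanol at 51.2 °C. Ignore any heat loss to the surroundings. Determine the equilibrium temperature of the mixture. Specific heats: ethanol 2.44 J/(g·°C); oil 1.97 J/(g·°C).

T_f is the heat-capacity-weighted average of the initial temperatures:
T_f = (219.36×51.2 + 470.83×15.8) / (219.36 + 470.83)
    = 18670 / 690.19 ≈ 27.05 °C

T_f ≈ 27.1 °C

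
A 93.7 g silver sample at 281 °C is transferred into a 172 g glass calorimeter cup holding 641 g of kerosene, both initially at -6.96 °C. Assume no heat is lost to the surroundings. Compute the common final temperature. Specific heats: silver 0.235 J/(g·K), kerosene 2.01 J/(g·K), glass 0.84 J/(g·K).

Setting the total heat transfer to zero:
93.7*0.235*(T − 281) + 641*2.01*(T − (-6.96)) + 172*0.84*(T − (-6.96)) = 0
1454.9 T = -3785.4
T = -3785.4 / 1454.9 = -2.6 °C

T_f ≈ -2.6 °C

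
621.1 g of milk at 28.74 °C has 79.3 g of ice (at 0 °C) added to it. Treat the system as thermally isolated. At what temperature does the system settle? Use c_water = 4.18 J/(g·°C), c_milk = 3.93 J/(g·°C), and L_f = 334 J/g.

T_f ≈ 15.8 °C

Net heat exchanged in the isolated system is zero:
melt ice: 79.3·334 = 26486; meltwater 0→T: 79.3·4.18·T = 331.47 T; milk cools: 621.1·3.93·(T − 28.74) = 2440.9(T − 28.74)
2772.4 T = 70152 − 26486 = 43666
T ≈ 15.75 °C. Since T > 0 °C, the all-ice-melts assumption holds.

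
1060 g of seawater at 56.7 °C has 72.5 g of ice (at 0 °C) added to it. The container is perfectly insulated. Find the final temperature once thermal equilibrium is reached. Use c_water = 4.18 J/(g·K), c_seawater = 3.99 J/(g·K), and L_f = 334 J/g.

T_f ≈ 47.6 °C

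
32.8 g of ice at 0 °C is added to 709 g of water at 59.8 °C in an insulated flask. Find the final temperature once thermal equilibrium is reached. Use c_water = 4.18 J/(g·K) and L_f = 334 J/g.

T_f ≈ 53.6 °C

Heat gained plus heat lost sum to zero:
fusion: m_ice L_f = 32.8·334 = 10955
  meltwater 0→T: 32.8·4.18·T = 137.1 T
  water: 2963.6(T − 59.8)
3100.7 T = 177224 − 10955 = 166269
T ≈ 53.62 °C. Since T > 0 °C, the all-ice-melts assumption holds.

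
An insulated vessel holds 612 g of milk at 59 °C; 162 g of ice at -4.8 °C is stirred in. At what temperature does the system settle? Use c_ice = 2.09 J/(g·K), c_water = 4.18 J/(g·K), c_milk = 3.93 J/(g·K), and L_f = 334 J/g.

T_f ≈ 28.0 °C

Sum of m c ΔT and latent-heat terms is zero:
warm ice to 0 °C: 162×2.09×(0 − (-4.8)) = 1625.2
  fusion: m_ice L_f = 162×334 = 54108
  warm the meltwater: 677.16 T
  milk cools: 612×3.93×(T − 59) = 2405.2(T − 59)
3082.3 T = 141904 − 55733 = 86171
T ≈ 27.96 °C. Since T > 0 °C, the all-ice-melts assumption holds.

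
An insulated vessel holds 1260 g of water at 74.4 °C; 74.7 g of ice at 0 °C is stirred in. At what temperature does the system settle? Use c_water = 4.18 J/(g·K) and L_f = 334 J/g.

T_f ≈ 65.8 °C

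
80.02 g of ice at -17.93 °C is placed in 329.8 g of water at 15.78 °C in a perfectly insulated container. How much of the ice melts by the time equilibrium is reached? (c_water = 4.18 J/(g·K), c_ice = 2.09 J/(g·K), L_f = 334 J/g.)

m_melted ≈ 56.2 g

Cooling the water to 0 °C releases 329.8·4.18·15.78 = 21754 J.
Warming the ice to 0 °C takes 80.02·2.09·17.93 = 2998.6 J, leaving 18755 J for melting.
Fully melting the ice requires m_ice L_f = 80.02·334 = 26727 J.
18755 J < 26727 J, so only part of the ice melts and the system sits at 0 °C.
m_melt = 18755 / L_f = 56.15 g.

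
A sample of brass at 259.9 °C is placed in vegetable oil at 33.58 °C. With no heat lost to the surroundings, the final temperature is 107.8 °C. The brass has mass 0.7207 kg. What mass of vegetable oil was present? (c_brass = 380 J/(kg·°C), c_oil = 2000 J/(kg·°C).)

m ≈ 0.281 kg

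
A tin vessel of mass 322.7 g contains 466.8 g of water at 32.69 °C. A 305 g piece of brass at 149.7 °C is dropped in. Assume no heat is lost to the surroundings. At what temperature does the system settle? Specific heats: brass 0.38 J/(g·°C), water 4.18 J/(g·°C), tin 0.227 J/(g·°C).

T_f ≈ 39.0 °C

Setting the total heat transfer to zero:
305·0.38·(T − 149.7) + 466.8·4.18·(T − 32.69) + 322.7·0.227·(T − 32.69) = 0
115.9(T − 149.7) + 1951.2(T − 32.69) + 73.25(T − 32.69) = 0
2140.4 T = 83530
T = 83530/2140.4 ≈ 39.03 °C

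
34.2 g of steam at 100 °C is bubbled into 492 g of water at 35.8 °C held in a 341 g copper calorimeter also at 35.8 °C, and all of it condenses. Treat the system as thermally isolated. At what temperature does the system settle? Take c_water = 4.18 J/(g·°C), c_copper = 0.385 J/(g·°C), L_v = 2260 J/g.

Sum of m c ΔT and latent-heat terms is zero:
latent heat released on condensation: 34.2·2260 = 77292
  condensate cools 100→T: 34.2·4.18·(T − 100) = 142.96(T − 100)
  water warms: 492·4.18·(T − 35.8) = 2056.6(T − 35.8)
  copper cup: 341·0.385·(T − 35.8) = 131.28(T − 35.8)
2330.8 T = 77292 + 14296 + 78325 = 169912
T ≈ 72.90 °C — below 100 °C, confirming all the steam condensed.

T_f ≈ 72.9 °C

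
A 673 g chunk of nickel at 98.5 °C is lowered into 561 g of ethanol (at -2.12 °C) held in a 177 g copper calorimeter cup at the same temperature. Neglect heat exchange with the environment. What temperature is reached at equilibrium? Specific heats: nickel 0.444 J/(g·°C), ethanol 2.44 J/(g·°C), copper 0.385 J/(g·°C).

Net heat exchanged in the isolated system is zero:
673×0.444×(T − 98.5) + 561×2.44×(T − (-2.12)) + 177×0.385×(T − (-2.12)) = 0
298.81(T − 98.5) + 1368.8(T − (-2.12)) + 68.14(T − (-2.12)) = 0
1735.8 T = 26387
T = 26387/1735.8 ≈ 15.20 °C

T_f ≈ 15.2 °C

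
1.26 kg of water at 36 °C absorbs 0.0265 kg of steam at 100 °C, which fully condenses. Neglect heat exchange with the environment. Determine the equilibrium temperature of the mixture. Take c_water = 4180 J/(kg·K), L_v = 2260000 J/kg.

Conservation of energy gives ΣQ = 0:
steam→water at 100 °C releases m L_v = 0.0265·2260000 = 59890; condensate cools 100→T: 0.0265·4180·(T − 100) = 110.77(T − 100); original water: 5266.8(T − 36)
5377.6 T = 59890 + 11077 + 189605 = 260572
T ≈ 48.46 °C — below 100 °C, confirming all the steam condensed.

T_f ≈ 48.5 °C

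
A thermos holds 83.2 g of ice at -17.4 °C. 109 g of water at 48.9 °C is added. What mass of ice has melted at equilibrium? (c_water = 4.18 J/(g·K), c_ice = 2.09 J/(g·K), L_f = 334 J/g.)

Cooling the water to 0 °C releases 109·4.18·48.9 = 22280 J.
Of that, 83.2·2.09·17.4 = 3025.7 J goes to bring the ice to 0 °C, leaving 19254 J.
To melt every bit of ice: 83.2·334 = 27789 J.
Since 19254 < 27789 J, not all the ice melts; equilibrium is at 0 °C.
m_melted·334 = 19254  ⇒  m_melted ≈ 57.65 g.

m_melted ≈ 57.6 g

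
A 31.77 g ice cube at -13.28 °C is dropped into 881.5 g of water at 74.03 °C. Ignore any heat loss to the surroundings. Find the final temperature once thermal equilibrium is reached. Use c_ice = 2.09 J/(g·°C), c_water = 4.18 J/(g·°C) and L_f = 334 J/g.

Net heat exchanged in the isolated system is zero:
ice -13.28→0 °C: 31.77×2.09×13.28 = 881.78; melt ice: 31.77×334 = 10611; warm the meltwater: 132.8 T; water cools: 881.5×4.18×(T − 74.03) = 3684.7(T − 74.03)
3817.5 T = 272776 − 11493 = 261283
T ≈ 68.44 °C — above 0 °C, consistent with complete melting.

T_f ≈ 68.4 °C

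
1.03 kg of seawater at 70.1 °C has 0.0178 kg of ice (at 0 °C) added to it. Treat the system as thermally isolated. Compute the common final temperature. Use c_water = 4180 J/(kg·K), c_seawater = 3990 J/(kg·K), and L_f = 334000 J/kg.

T_f ≈ 67.4 °C

Energy balance with sensible and latent terms:
melt ice: 0.0178×334000 = 5945.2; meltwater 0→T: 0.0178×4180×T = 74.4 T; seawater: 4109.7(T − 70.1)
4184.1 T = 288090 − 5945.2 = 282145
T ≈ 67.43 °C. Since T > 0 °C, the all-ice-melts assumption holds.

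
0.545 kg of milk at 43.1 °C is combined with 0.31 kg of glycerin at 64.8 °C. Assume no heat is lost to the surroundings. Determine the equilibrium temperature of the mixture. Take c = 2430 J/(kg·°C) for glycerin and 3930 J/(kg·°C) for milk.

Heat lost by the glycerin equals heat gained by the milk:
0.31*2430*(64.8 − T) = 0.545*3930*(T − 43.1)
753.3(64.8 − T) = 2141.9(T − 43.1)
2895.2 T = 141128  ⇒  T ≈ 48.75 °C

T_f ≈ 48.7 °C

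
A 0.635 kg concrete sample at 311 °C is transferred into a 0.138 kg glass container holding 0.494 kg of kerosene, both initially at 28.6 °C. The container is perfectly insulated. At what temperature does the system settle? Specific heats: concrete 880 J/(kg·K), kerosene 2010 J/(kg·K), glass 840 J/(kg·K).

Conservation of energy gives ΣQ = 0:
0.635*880*(T − 311) + 0.494*2010*(T − 28.6) + 0.138*840*(T − 28.6) = 0
558.8(T − 311) + 992.94(T − 28.6) + 115.92(T − 28.6) = 0
(558.8 + 992.94 + 115.92) T = 558.8*311 + 992.94*28.6 + 115.92*28.6
T = 205500 / 1667.7 = 123 °C

T_f ≈ 123.2 °C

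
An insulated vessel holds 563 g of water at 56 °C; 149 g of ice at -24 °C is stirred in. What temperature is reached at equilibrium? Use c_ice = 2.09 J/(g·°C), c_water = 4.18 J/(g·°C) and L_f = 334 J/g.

Conservation of energy gives ΣQ = 0:
ice -24→0 °C: 149×2.09×24 = 7473.8; melt ice: 149×334 = 49766; meltwater 0→T: 149×4.18×T = 622.82 T; water cools: 563×4.18×(T − 56) = 2353.3(T − 56)
2976.2 T = 131787 − 57240 = 74547
T ≈ 25.05 °C. Since T > 0 °C, the all-ice-melts assumption holds.

T_f ≈ 25.0 °C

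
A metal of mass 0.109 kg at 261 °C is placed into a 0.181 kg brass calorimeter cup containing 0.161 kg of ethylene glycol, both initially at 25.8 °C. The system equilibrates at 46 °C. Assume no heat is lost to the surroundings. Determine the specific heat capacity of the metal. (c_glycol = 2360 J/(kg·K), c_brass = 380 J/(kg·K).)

c ≈ 387 J/(kg·K)

Heat gained plus heat lost sum to zero:
0.109·c·(46 − 261) + 0.161·2360·(46 − 25.8) + 0.181·380·(46 − 25.8) = 0
-23.43 c = -9064.5
c = -9064.5/-23.43 ≈ 386.8 J/(kg·K)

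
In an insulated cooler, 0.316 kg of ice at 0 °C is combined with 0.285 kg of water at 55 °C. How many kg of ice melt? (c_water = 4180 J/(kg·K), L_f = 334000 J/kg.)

m_melted ≈ 0.196 kg

Cooling the water to 0 °C releases 0.285·4180·55 = 65522 J.
Fully melting the ice requires m_ice L_f = 0.316·334000 = 105544 J.
That's not enough to melt it all — equilibrium is at 0 °C with ice remaining.
Mass melted = 65522/334000 ≈ 0.1962 kg.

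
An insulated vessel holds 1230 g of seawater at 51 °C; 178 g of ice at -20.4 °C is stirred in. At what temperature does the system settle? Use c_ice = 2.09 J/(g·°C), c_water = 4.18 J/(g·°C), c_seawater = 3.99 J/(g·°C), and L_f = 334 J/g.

Energy conservation, ΣQ = 0:
warm ice to 0 °C: 178×2.09×(0 − (-20.4)) = 7589.2
  latent heat to melt: 178×334 = 59452
  warm the meltwater: 744.04 T
  seawater: 4907.7(T − 51)
5651.7 T = 250293 − 67041 = 183251
T ≈ 32.42 °C — above 0 °C, consistent with complete melting.

T_f ≈ 32.4 °C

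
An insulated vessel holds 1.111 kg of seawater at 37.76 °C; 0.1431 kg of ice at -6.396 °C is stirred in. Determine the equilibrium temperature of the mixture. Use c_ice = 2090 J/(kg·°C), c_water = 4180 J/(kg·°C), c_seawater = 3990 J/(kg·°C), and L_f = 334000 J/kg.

Taking heat into each body as positive, Σ m c ΔT = 0:
warm ice to 0 °C: 0.1431·2090·(0 − (-6.396)) = 1912.9; fusion: m_ice L_f = 0.1431·334000 = 47795; warm the meltwater: 598.16 T; seawater: 4432.9(T − 37.76)
5031 T = 167386 − 49708 = 117678
T ≈ 23.39 °C — above 0 °C, consistent with complete melting.

T_f ≈ 23.4 °C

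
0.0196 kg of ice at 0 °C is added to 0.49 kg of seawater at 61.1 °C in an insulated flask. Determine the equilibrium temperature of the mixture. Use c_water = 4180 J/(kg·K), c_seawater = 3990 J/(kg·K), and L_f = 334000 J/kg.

T_f ≈ 55.4 °C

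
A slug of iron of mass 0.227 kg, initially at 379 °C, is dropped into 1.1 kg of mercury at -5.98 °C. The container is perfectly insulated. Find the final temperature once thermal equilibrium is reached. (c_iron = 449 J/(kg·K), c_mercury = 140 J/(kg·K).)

T_f ≈ 147.3 °C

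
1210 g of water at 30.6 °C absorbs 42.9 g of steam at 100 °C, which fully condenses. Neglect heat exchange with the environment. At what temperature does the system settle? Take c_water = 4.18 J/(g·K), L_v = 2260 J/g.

Energy conservation, ΣQ = 0:
steam→water at 100 °C releases m L_v = 42.9·2260 = 96954
  condensate cools 100→T: 42.9·4.18·(T − 100) = 179.32(T − 100)
  water warms: 1210·4.18·(T − 30.6) = 5057.8(T − 30.6)
5237.1 T = 96954 + 17932 + 154769 = 269655
T ≈ 51.49 °C — below 100 °C, confirming all the steam condensed.

T_f ≈ 51.5 °C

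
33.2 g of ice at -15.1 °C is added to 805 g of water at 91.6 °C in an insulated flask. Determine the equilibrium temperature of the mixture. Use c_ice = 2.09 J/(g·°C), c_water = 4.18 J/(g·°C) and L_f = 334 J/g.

Heat gained plus heat lost sum to zero:
warm ice to 0 °C: 33.2×2.09×(0 − (-15.1)) = 1047.8
  fusion: m_ice L_f = 33.2×334 = 11089
  warm the meltwater: 138.78 T
  water cools: 805×4.18×(T − 91.6) = 3364.9(T − 91.6)
3503.7 T = 308225 − 12137 = 296088
T ≈ 84.51 °C (positive, so assuming full melt was valid).

T_f ≈ 84.5 °C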